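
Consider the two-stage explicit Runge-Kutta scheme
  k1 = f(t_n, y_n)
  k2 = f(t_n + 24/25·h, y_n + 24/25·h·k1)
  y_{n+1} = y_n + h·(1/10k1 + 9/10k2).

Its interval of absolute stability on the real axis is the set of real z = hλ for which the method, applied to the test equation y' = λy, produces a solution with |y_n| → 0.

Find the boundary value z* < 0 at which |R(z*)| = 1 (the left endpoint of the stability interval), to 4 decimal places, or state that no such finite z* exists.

Set f=λy, z=hλ:
  k1=λy_n ⇒ h·k1=z·y_n;  k2=λ(1+24/25z)y_n ⇒ h·k2=z(1+24/25z)y_n
  y_{n+1}/y_n = 1 + 1/10z + 9/10z(1+24/25z) = 1 + z + 108/125z²
  Hence R(z) = 1 + z + 108/125z².

Solve |R(x)|<1 on ℝ⁻.
x=-1.02: |R|=0.8789
R=1: x+108/125x²=0 ⇒ x=−125/108=-1.1574; min R=1−1/(4·108/125)=0.7106>−1
Confirm numerically:
  x=-0.812: |R|=0.75767 <1
  x=-0.747: |R|=0.73512 <1
  x=-0.646: |R|=0.71456 <1
  x=-1.638: |R|=1.68015 >1
  x=-1.477: |R|=1.40784 >1
  x=-1.253: |R|=1.10349 >1
Interval (-1.1574, 0).

z* = -1.1574.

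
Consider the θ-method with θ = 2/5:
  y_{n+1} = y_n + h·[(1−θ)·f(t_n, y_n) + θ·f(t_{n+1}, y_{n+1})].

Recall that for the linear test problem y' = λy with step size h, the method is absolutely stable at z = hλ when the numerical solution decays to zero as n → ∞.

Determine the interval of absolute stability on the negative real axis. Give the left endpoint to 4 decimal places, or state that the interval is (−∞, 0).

Test eqn y'=λy, z=hλ:
  y_{n+1} = y_n + z·[3/5·y_n + 2/5·y_{n+1}] ⇒ (1 − 2/5z)y_{n+1} = (1 + 3/5z)y_n
  so R(z) = (1 + 3/5z)/(1 − 2/5z).

Find x<0 with |R(x)|<1.
x=-1.62: |R|=0.0170
R=−1: 1+3/5x = −1+2/5x ⇒ -1/5x=2 ⇒ x=2/(-1/5)=-10.0000
Confirm numerically:
  x=-9.647: |R|=0.98547 <1
  x=-8.726: |R|=0.94326 <1
  x=-8.661: |R|=0.94001 <1
  x=-7.611: |R|=0.88186 <1
  x=-10.310: |R|=1.01210 >1
  x=-10.069: |R|=1.00274 >1
  x=-10.058: |R|=1.00231 >1
So |R|<1 on (-10.0000, 0).

z∈(-10.0000,0).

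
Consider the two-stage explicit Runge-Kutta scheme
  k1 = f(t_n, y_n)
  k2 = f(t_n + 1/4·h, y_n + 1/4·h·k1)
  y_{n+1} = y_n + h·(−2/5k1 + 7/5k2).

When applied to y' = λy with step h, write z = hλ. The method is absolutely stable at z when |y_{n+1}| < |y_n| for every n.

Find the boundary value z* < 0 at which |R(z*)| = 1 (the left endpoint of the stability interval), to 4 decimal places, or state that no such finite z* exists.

z* = -2.8571.

On y'=λy, z=hλ:
  k1=λy_n ⇒ h·k1=z·y_n;  k2=λ(1+1/4z)y_n ⇒ h·k2=z(1+1/4z)y_n
  y_{n+1}/y_n = 1 − 2/5z + 7/5z(1+1/4z) = 1 + z + 7/20z²
  so R(z) = 1 + z + 7/20z².

Find x<0 with |R(x)|<1.
x=-0.83: |R|=0.4111
R=1: x+7/20x²=0 ⇒ x=−20/7=-2.8571; min R=1−1/(4·7/20)=0.2857>−1
Confirm numerically:
  x=-2.757: |R|=0.90337 <1
  x=-2.474: |R|=0.66824 <1
  x=-1.557: |R|=0.29149 <1
  x=-3.414: |R|=1.66539 >1
  x=-3.132: |R|=1.30130 >1
  x=-3.038: |R|=1.19231 >1
So |R|<1 on (-2.8571, 0).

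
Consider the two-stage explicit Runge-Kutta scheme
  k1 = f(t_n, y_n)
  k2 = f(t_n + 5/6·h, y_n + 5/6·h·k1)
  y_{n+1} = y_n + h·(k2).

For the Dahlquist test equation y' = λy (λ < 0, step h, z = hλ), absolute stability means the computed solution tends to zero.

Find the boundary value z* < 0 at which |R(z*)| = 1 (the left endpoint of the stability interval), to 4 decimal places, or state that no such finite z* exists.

z* = -1.2000.

On y'=λy, z=hλ:
  k1=λy_n ⇒ h·k1=z·y_n;  k2=λ(1+5/6z)y_n ⇒ h·k2=z(1+5/6z)y_n
  y_{n+1}/y_n = 1 + z(1+5/6z) = 1 + z + 5/6z²
  Hence R(z) = 1 + z + 5/6z².

Need |R(x)|<1, x<0.
x=-1.06: |R|=0.8763
R=1: x+5/6x²=0 ⇒ x=−6/5=-1.2000; min R=1−1/(4·5/6)=0.7000>−1
Confirm numerically:
  x=-1.062: |R|=0.87787 <1
  x=-0.793: |R|=0.73104 <1
  x=-0.693: |R|=0.70721 <1
  x=-0.683: |R|=0.70574 <1
  x=-1.687: |R|=1.68464 >1
  x=-1.660: |R|=1.63633 >1
  x=-1.601: |R|=1.53500 >1
Interval (-1.2000, 0).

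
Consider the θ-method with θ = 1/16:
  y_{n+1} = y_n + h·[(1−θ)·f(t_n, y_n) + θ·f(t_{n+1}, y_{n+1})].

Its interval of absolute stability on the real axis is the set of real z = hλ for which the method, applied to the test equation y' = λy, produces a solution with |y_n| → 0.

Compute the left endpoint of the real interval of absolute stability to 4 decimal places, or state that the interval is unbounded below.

On y'=λy, z=hλ:
  y_{n+1} = y_n + z·[15/16·y_n + 1/16·y_{n+1}] ⇒ (1 − 1/16z)y_{n+1} = (1 + 15/16z)y_n
  ⇒ R(z) = (1 + 15/16z)/(1 − 1/16z).

Boundary: |R(x)|=1, x<0.
x=-1.62: |R|=0.4711
R=−1: 1+15/16x = −1+1/16x ⇒ -7/8x=2 ⇒ x=2/(-7/8)=-2.2857
Confirm numerically:
  x=-2.078: |R|=0.83914 <1
  x=-1.616: |R|=0.46776 <1
  x=-1.048: |R|=0.01642 <1
  x=-0.953: |R|=0.10057 <1
  x=-2.690: |R|=1.30284 >1
  x=-2.390: |R|=1.07939 >1
Interval (-2.2857, 0).

left endpoint -2.2857.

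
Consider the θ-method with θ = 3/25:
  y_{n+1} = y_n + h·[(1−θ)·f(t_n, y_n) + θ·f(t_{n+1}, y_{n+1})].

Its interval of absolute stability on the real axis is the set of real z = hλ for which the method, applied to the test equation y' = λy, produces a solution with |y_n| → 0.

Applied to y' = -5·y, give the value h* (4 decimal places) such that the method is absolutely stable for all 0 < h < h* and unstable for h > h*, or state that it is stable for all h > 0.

On y'=λy, z=hλ:
  y_{n+1} = y_n + z·[22/25·y_n + 3/25·y_{n+1}] ⇒ (1 − 3/25z)y_{n+1} = (1 + 22/25z)y_n
  Hence R(z) = (1 + 22/25z)/(1 − 3/25z).

Boundary: |R(x)|=1, x<0.
x=-1.44: |R|=0.2278
R=−1: 1+22/25x = −1+3/25x ⇒ -19/25x=2 ⇒ x=2/(-19/25)=-2.6316
Confirm numerically:
  x=-2.117: |R|=0.68814 <1
  x=-1.930: |R|=0.56707 <1
  x=-1.208: |R|=0.05506 <1
  x=-3.123: |R|=1.27167 >1
  x=-2.724: |R|=1.05294 >1
Stable set (-2.6316, 0).

(-2.6316,0); λ=-5 ⇒ h* = (50/19)/5 = 0.5263.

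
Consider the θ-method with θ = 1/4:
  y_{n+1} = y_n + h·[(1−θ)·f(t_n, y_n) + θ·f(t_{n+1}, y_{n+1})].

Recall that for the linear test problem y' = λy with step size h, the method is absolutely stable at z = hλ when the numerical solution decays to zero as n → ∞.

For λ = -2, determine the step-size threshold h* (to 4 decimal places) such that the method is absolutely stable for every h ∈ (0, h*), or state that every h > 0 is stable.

With y'=λy (z=hλ):
  y_{n+1} = y_n + z·[3/4·y_n + 1/4·y_{n+1}] ⇒ (1 − 1/4z)y_{n+1} = (1 + 3/4z)y_n
  R(z) = (1 + 3/4z)/(1 − 1/4z).

Solve |R(x)|<1 on ℝ⁻.
x=-0.39: |R|=0.6446
R=−1: 1+3/4x = −1+1/4x ⇒ -1/2x=2 ⇒ x=2/(-1/2)=-4.0000
Confirm numerically:
  x=-3.291: |R|=0.80551 <1
  x=-2.902: |R|=0.68183 <1
  x=-1.699: |R|=0.19249 <1
  x=-4.420: |R|=1.09976 >1
  x=-4.398: |R|=1.09478 >1
  x=-4.061: |R|=1.01513 >1
So |R|<1 on (-4.0000, 0).

(-4.0000,0); λ=-2 ⇒ h* = (4)/2 = 2.0000.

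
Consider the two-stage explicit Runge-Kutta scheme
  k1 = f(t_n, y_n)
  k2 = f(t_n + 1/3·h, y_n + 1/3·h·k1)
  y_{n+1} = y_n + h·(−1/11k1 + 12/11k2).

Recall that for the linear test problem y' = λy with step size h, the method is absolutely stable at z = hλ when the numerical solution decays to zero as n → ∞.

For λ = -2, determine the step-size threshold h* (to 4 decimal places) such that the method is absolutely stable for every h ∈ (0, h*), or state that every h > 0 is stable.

On y'=λy, z=hλ:
  k1=λy_n ⇒ h·k1=z·y_n;  k2=λ(1+1/3z)y_n ⇒ h·k2=z(1+1/3z)y_n
  y_{n+1}/y_n = 1 − 1/11z + 12/11z(1+1/3z) = 1 + z + 4/11z²
  ⇒ R(z) = 1 + z + 4/11z².

Find x<0 with |R(x)|<1.
x=-1.25: |R|=0.3182
R=1: x+4/11x²=0 ⇒ x=−11/4=-2.7500; min R=1−1/(4·4/11)=0.3125>−1
Confirm numerically:
  x=-2.098: |R|=0.50258 <1
  x=-1.711: |R|=0.35355 <1
  x=-1.479: |R|=0.31643 <1
  x=-1.154: |R|=0.33026 <1
  x=-3.196: |R|=1.51833 >1
  x=-2.855: |R|=1.10901 >1
Stable set (-2.7500, 0).

(-2.7500,0); λ=-2 ⇒ h* = (11/4)/2 = 1.3750.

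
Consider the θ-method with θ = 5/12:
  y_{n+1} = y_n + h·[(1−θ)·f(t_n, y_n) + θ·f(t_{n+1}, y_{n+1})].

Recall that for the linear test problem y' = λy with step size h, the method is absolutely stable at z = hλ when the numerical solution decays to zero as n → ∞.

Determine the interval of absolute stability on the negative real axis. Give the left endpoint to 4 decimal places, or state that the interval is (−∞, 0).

Set f=λy, z=hλ:
  y_{n+1} = y_n + z·[7/12·y_n + 5/12·y_{n+1}] ⇒ (1 − 5/12z)y_{n+1} = (1 + 7/12z)y_n
  R(z) = (1 + 7/12z)/(1 − 5/12z).

Solve |R(x)|<1 on ℝ⁻.
x=-0.48: |R|=0.6000
R=−1: 1+7/12x = −1+5/12x ⇒ -1/6x=2 ⇒ x=2/(-1/6)=-12.0000
Confirm numerically:
  x=-11.365: |R|=0.98155 <1
  x=-7.006: |R|=0.78762 <1
  x=-4.930: |R|=0.61419 <1
  x=-12.266: |R|=1.00725 >1
  x=-12.059: |R|=1.00163 >1
So |R|<1 on (-12.0000, 0).

z∈(-12.0000,0).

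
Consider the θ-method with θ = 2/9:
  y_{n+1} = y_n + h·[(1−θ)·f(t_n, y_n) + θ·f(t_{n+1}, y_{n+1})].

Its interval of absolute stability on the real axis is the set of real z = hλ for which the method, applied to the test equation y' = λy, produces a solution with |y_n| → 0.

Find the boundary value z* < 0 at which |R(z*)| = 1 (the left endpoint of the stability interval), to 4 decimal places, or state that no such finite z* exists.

z* = -3.6000.

Set f=λy, z=hλ:
  y_{n+1} = y_n + z·[7/9·y_n + 2/9·y_{n+1}] ⇒ (1 − 2/9z)y_{n+1} = (1 + 7/9z)y_n
  R(z) = (1 + 7/9z)/(1 − 2/9z).

Find x<0 with |R(x)|<1.
x=-0.44: |R|=0.5992
R=−1: 1+7/9x = −1+2/9x ⇒ -5/9x=2 ⇒ x=2/(-5/9)=-3.6000
Confirm numerically:
  x=-3.158: |R|=0.85571 <1
  x=-2.947: |R|=0.78078 <1
  x=-1.458: |R|=0.10121 <1
  x=-4.076: |R|=1.13876 >1
  x=-3.859: |R|=1.07746 >1
  x=-3.842: |R|=1.07252 >1
Stable set (-3.6000, 0).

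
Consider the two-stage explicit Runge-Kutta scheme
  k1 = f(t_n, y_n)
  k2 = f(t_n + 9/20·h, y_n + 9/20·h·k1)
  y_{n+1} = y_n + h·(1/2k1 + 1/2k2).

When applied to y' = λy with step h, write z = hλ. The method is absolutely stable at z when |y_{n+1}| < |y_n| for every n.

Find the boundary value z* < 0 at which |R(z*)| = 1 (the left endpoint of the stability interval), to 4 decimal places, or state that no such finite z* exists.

z* = -4.4444.

Test eqn y'=λy, z=hλ:
  k1=λy_n ⇒ h·k1=z·y_n;  k2=λ(1+9/20z)y_n ⇒ h·k2=z(1+9/20z)y_n
  y_{n+1}/y_n = 1 + 1/2z + 1/2z(1+9/20z) = 1 + z + 9/40z²
  R(z) = 1 + z + 9/40z².

Need |R(x)|<1, x<0.
x=-0.34: |R|=0.6860
R=1: x+9/40x²=0 ⇒ x=−40/9=-4.4444; min R=1−1/(4·9/40)=-0.1111>−1
Confirm numerically:
  x=-4.370: |R|=0.92680 <1
  x=-3.940: |R|=0.55281 <1
  x=-2.381: |R|=0.10544 <1
  x=-2.349: |R|=0.10749 <1
  x=-4.964: |R|=1.58029 >1
  x=-4.684: |R|=1.25247 >1
  x=-4.671: |R|=1.23810 >1
Interval (-4.4444, 0).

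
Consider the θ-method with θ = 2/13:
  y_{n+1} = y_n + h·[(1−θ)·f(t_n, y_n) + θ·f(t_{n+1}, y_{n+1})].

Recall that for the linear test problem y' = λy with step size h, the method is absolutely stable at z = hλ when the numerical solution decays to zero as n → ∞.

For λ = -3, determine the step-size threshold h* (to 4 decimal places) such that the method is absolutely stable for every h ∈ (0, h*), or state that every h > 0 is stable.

On y'=λy, z=hλ:
  y_{n+1} = y_n + z·[11/13·y_n + 2/13·y_{n+1}] ⇒ (1 − 2/13z)y_{n+1} = (1 + 11/13z)y_n
  R(z) = (1 + 11/13z)/(1 − 2/13z).

Boundary: |R(x)|=1, x<0.
x=-1.29: |R|=0.0764
R=−1: 1+11/13x = −1+2/13x ⇒ -9/13x=2 ⇒ x=2/(-9/13)=-2.8889
Confirm numerically:
  x=-2.527: |R|=0.81960 <1
  x=-2.050: |R|=0.55848 <1
  x=-1.890: |R|=0.46424 <1
  x=-1.756: |R|=0.38251 <1
  x=-3.140: |R|=1.11722 >1
  x=-3.112: |R|=1.10445 >1
  x=-3.098: |R|=1.09804 >1
Stable set (-2.8889, 0).

(-2.8889,0); λ=-3 ⇒ h* = (26/9)/3 = 0.9630.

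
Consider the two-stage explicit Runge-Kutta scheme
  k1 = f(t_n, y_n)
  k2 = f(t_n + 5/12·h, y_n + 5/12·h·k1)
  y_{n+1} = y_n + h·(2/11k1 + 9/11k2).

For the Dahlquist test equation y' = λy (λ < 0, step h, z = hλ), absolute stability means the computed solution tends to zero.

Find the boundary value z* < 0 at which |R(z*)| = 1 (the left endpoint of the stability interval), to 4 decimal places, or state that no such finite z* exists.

left endpoint -2.9333.

With y'=λy (z=hλ):
  k1=λy_n ⇒ h·k1=z·y_n;  k2=λ(1+5/12z)y_n ⇒ h·k2=z(1+5/12z)y_n
  y_{n+1}/y_n = 1 + 2/11z + 9/11z(1+5/12z) = 1 + z + 15/44z²
  ⇒ R(z) = 1 + z + 15/44z².

Boundary: |R(x)|=1, x<0.
x=-1.32: |R|=0.2740
R=1: x+15/44x²=0 ⇒ x=−44/15=-2.9333; min R=1−1/(4·15/44)=0.2667>−1
Confirm numerically:
  x=-2.442: |R|=0.59096 <1
  x=-1.699: |R|=0.28507 <1
  x=-1.535: |R|=0.26826 <1
  x=-3.353: |R|=1.47971 >1
  x=-3.164: |R|=1.24881 >1
So |R|<1 on (-2.9333, 0).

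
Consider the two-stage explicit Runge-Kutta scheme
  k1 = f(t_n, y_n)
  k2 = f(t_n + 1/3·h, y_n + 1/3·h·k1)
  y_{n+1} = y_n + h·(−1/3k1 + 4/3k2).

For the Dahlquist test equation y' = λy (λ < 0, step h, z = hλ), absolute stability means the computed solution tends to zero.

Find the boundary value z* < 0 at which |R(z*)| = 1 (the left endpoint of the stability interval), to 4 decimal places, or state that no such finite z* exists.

Test eqn y'=λy, z=hλ:
  k1=λy_n ⇒ h·k1=z·y_n;  k2=λ(1+1/3z)y_n ⇒ h·k2=z(1+1/3z)y_n
  y_{n+1}/y_n = 1 − 1/3z + 4/3z(1+1/3z) = 1 + z + 4/9z²
  ⇒ R(z) = 1 + z + 4/9z².

Solve |R(x)|<1 on ℝ⁻.
x=-1.4: |R|=0.4711
R=1: x+4/9x²=0 ⇒ x=−9/4=-2.2500; min R=1−1/(4·4/9)=0.4375>−1
Confirm numerically:
  x=-1.431: |R|=0.47912 <1
  x=-1.391: |R|=0.46895 <1
  x=-1.366: |R|=0.46331 <1
  x=-1.050: |R|=0.44000 <1
  x=-2.606: |R|=1.41233 >1
  x=-2.353: |R|=1.10772 >1
Interval (-2.2500, 0).

left endpoint -2.2500.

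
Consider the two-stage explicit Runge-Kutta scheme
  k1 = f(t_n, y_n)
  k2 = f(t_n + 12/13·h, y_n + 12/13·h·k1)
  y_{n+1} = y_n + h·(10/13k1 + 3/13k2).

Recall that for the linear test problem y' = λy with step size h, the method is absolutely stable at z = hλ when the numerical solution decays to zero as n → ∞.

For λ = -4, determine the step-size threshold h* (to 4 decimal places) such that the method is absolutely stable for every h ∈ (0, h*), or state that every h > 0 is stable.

Set f=λy, z=hλ:
  k1=λy_n ⇒ h·k1=z·y_n;  k2=λ(1+12/13z)y_n ⇒ h·k2=z(1+12/13z)y_n
  y_{n+1}/y_n = 1 + 10/13z + 3/13z(1+12/13z) = 1 + z + 36/169z²
  R(z) = 1 + z + 36/169z².

Boundary: |R(x)|=1, x<0.
x=-1.52: |R|=0.0278
R=1: x+36/169x²=0 ⇒ x=−169/36=-4.6944; min R=1−1/(4·36/169)=-0.1736>−1
Confirm numerically:
  x=-3.250: |R|=0.00000 <1
  x=-2.611: |R|=0.15879 <1
  x=-2.106: |R|=0.16122 <1
  x=-5.060: |R|=1.39402 >1
  x=-4.787: |R|=1.09438 >1
Interval (-4.6944, 0).

(-4.6944,0); λ=-4 ⇒ h* = (169/36)/4 = 1.1736.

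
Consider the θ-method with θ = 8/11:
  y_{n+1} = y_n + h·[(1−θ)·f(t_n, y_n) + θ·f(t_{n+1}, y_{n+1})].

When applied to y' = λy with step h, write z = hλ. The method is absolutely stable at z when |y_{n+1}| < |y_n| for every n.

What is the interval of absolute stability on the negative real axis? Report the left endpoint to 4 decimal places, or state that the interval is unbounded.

interval (−∞, 0).

Test eqn y'=λy, z=hλ:
  y_{n+1} = y_n + z·[3/11·y_n + 8/11·y_{n+1}] ⇒ (1 − 8/11z)y_{n+1} = (1 + 3/11z)y_n
  so R(z) = (1 + 3/11z)/(1 − 8/11z).

Solve |R(x)|<1 on ℝ⁻.
x=-0.93: |R|=0.4452
x=-2: |R|=0.1852
x=-10: |R|=0.2088
x=-100: |R|=0.3564
θ=8/11≥1/2 ⇒ |1+3/11x|<|1−8/11x| ∀x<0 ⇒ interval (−∞,0).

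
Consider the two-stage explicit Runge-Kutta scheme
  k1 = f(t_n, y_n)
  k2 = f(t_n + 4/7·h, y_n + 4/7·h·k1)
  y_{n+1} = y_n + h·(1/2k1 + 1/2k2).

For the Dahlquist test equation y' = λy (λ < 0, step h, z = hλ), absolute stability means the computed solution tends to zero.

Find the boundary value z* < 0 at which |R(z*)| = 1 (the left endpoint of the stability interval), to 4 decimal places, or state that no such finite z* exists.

Set f=λy, z=hλ:
  k1=λy_n ⇒ h·k1=z·y_n;  k2=λ(1+4/7z)y_n ⇒ h·k2=z(1+4/7z)y_n
  y_{n+1}/y_n = 1 + 1/2z + 1/2z(1+4/7z) = 1 + z + 2/7z²
  ⇒ R(z) = 1 + z + 2/7z².

Solve |R(x)|<1 on ℝ⁻.
x=-0.75: |R|=0.4107
R=1: x+2/7x²=0 ⇒ x=−7/2=-3.5000; min R=1−1/(4·2/7)=0.1250>−1
Confirm numerically:
  x=-2.648: |R|=0.35540 <1
  x=-2.415: |R|=0.25135 <1
  x=-2.170: |R|=0.17540 <1
  x=-2.111: |R|=0.16223 <1
  x=-4.078: |R|=1.67345 >1
  x=-4.052: |R|=1.63906 >1
Stable set (-3.5000, 0).

z* = -3.5000.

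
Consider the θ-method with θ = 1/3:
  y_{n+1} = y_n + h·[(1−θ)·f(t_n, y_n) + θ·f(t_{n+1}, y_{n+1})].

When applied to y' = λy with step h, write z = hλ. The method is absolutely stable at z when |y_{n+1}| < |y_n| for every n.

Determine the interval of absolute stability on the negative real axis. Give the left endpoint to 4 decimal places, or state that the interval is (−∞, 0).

On y'=λy, z=hλ:
  y_{n+1} = y_n + z·[2/3·y_n + 1/3·y_{n+1}] ⇒ (1 − 1/3z)y_{n+1} = (1 + 2/3z)y_n
  Hence R(z) = (1 + 2/3z)/(1 − 1/3z).

Solve |R(x)|<1 on ℝ⁻.
x=-1.67: |R|=0.0728
R=−1: 1+2/3x = −1+1/3x ⇒ -1/3x=2 ⇒ x=2/(-1/3)=-6.0000
Confirm numerically:
  x=-5.244: |R|=0.90830 <1
  x=-4.821: |R|=0.84925 <1
  x=-2.541: |R|=0.37574 <1
  x=-6.535: |R|=1.05611 >1
  x=-6.115: |R|=1.01262 >1
  x=-6.079: |R|=1.00870 >1
Stable set (-6.0000, 0).

(-6.0000, 0).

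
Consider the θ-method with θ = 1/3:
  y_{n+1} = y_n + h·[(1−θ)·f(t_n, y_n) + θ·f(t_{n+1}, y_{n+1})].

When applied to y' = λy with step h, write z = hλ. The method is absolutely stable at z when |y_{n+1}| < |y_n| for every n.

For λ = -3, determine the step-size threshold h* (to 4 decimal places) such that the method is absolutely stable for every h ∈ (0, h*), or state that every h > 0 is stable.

Set f=λy, z=hλ:
  y_{n+1} = y_n + z·[2/3·y_n + 1/3·y_{n+1}] ⇒ (1 − 1/3z)y_{n+1} = (1 + 2/3z)y_n
  so R(z) = (1 + 2/3z)/(1 − 1/3z).

Find x<0 with |R(x)|<1.
x=-0.95: |R|=0.2785
R=−1: 1+2/3x = −1+1/3x ⇒ -1/3x=2 ⇒ x=2/(-1/3)=-6.0000
Confirm numerically:
  x=-4.957: |R|=0.86892 <1
  x=-3.584: |R|=0.63305 <1
  x=-3.129: |R|=0.53157 <1
  x=-2.464: |R|=0.35286 <1
  x=-6.472: |R|=1.04983 >1
  x=-6.241: |R|=1.02608 >1
  x=-6.165: |R|=1.01800 >1
Stable set (-6.0000, 0).

(-6.0000,0); λ=-3 ⇒ h* = (6)/3 = 2.0000.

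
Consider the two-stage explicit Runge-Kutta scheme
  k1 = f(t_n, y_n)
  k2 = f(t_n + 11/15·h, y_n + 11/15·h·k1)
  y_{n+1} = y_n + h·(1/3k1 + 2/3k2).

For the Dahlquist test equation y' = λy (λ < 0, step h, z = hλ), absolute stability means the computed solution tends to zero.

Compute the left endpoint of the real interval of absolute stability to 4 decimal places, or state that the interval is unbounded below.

With y'=λy (z=hλ):
  k1=λy_n ⇒ h·k1=z·y_n;  k2=λ(1+11/15z)y_n ⇒ h·k2=z(1+11/15z)y_n
  y_{n+1}/y_n = 1 + 1/3z + 2/3z(1+11/15z) = 1 + z + 22/45z²
  ⇒ R(z) = 1 + z + 22/45z².

Need |R(x)|<1, x<0.
x=-0.86: |R|=0.5016
R=1: x+22/45x²=0 ⇒ x=−45/22=-2.0455; min R=1−1/(4·22/45)=0.4886>−1
Confirm numerically:
  x=-1.740: |R|=0.74016 <1
  x=-1.367: |R|=0.54658 <1
  x=-1.188: |R|=0.50199 <1
  x=-2.457: |R|=1.49435 >1
  x=-2.203: |R|=1.16968 >1
  x=-2.176: |R|=1.13888 >1
So |R|<1 on (-2.0455, 0).

left endpoint -2.0455.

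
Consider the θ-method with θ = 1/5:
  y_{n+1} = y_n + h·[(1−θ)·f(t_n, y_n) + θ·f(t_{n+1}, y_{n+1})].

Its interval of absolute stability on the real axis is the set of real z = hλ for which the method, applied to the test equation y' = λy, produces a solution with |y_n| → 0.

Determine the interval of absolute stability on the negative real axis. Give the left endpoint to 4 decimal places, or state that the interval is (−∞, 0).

z∈(-3.3333,0).

With y'=λy (z=hλ):
  y_{n+1} = y_n + z·[4/5·y_n + 1/5·y_{n+1}] ⇒ (1 − 1/5z)y_{n+1} = (1 + 4/5z)y_n
  Hence R(z) = (1 + 4/5z)/(1 − 1/5z).

Boundary: |R(x)|=1, x<0.
x=-0.52: |R|=0.5290
R=−1: 1+4/5x = −1+1/5x ⇒ -3/5x=2 ⇒ x=2/(-3/5)=-3.3333
Confirm numerically:
  x=-2.771: |R|=0.78291 <1
  x=-2.386: |R|=0.61522 <1
  x=-1.996: |R|=0.42653 <1
  x=-3.741: |R|=1.13992 >1
  x=-3.366: |R|=1.01171 >1
  x=-3.358: |R|=1.00885 >1
Stable set (-3.3333, 0).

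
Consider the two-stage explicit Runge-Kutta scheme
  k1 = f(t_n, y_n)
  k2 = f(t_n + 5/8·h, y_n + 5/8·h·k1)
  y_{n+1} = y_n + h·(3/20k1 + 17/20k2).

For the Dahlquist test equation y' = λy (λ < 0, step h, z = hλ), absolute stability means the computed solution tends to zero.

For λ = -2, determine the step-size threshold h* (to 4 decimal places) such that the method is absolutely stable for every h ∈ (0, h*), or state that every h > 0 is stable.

(-1.8824,0); λ=-2 ⇒ h* = (32/17)/2 = 0.9412.

On y'=λy, z=hλ:
  k1=λy_n ⇒ h·k1=z·y_n;  k2=λ(1+5/8z)y_n ⇒ h·k2=z(1+5/8z)y_n
  y_{n+1}/y_n = 1 + 3/20z + 17/20z(1+5/8z) = 1 + z + 17/32z²
  Hence R(z) = 1 + z + 17/32z².

Need |R(x)|<1, x<0.
x=-1.19: |R|=0.5623
R=1: x+17/32x²=0 ⇒ x=−32/17=-1.8824; min R=1−1/(4·17/32)=0.5294>−1
Confirm numerically:
  x=-1.235: |R|=0.57528 <1
  x=-0.965: |R|=0.52971 <1
  x=-0.779: |R|=0.54338 <1
  x=-0.764: |R|=0.54609 <1
  x=-2.234: |R|=1.41734 >1
  x=-1.985: |R|=1.10824 >1
  x=-1.906: |R|=1.02394 >1
Stable set (-1.8824, 0).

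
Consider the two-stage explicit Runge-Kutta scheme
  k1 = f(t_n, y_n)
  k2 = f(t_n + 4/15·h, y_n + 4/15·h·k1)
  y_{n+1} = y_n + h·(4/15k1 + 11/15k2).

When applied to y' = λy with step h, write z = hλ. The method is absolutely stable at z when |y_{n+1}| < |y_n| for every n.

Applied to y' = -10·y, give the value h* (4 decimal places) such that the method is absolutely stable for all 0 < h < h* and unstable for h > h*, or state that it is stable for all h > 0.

Test eqn y'=λy, z=hλ:
  k1=λy_n ⇒ h·k1=z·y_n;  k2=λ(1+4/15z)y_n ⇒ h·k2=z(1+4/15z)y_n
  y_{n+1}/y_n = 1 + 4/15z + 11/15z(1+4/15z) = 1 + z + 44/225z²
  Hence R(z) = 1 + z + 44/225z².

Solve |R(x)|<1 on ℝ⁻.
x=-0.42: |R|=0.6145
R=1: x+44/225x²=0 ⇒ x=−225/44=-5.1136; min R=1−1/(4·44/225)=-0.2784>−1
Confirm numerically:
  x=-5.079: |R|=0.96560 <1
  x=-4.847: |R|=0.74727 <1
  x=-4.207: |R|=0.25411 <1
  x=-5.686: |R|=1.63643 >1
  x=-5.527: |R|=1.44678 >1
  x=-5.513: |R|=1.43055 >1
Interval (-5.1136, 0).

(-5.1136,0); λ=-10 ⇒ h* = (225/44)/10 = 0.5114.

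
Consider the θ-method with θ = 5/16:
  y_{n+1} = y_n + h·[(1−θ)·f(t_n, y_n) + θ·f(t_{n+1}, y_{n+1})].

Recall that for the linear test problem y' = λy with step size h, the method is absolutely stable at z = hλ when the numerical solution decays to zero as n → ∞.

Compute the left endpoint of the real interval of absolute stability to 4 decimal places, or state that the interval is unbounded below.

On y'=λy, z=hλ:
  y_{n+1} = y_n + z·[11/16·y_n + 5/16·y_{n+1}] ⇒ (1 − 5/16z)y_{n+1} = (1 + 11/16z)y_n
  so R(z) = (1 + 11/16z)/(1 − 5/16z).

Find x<0 with |R(x)|<1.
x=-1.27: |R|=0.0908
R=−1: 1+11/16x = −1+5/16x ⇒ -3/8x=2 ⇒ x=2/(-3/8)=-5.3333
Confirm numerically:
  x=-5.115: |R|=0.96849 <1
  x=-3.095: |R|=0.57331 <1
  x=-2.736: |R|=0.47493 <1
  x=-5.904: |R|=1.07522 >1
  x=-5.444: |R|=1.01536 >1
  x=-5.376: |R|=1.00597 >1
Stable set (-5.3333, 0).

left endpoint -5.3333.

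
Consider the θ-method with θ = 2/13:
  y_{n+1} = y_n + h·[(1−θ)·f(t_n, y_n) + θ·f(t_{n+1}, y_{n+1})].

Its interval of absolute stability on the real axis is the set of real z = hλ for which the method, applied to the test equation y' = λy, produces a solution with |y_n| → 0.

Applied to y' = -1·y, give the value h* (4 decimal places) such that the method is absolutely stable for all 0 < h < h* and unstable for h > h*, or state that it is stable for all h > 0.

(-2.8889,0); λ=-1 ⇒ h* = (26/9)/1 = 2.8889.

Set f=λy, z=hλ:
  y_{n+1} = y_n + z·[11/13·y_n + 2/13·y_{n+1}] ⇒ (1 − 2/13z)y_{n+1} = (1 + 11/13z)y_n
  so R(z) = (1 + 11/13z)/(1 − 2/13z).

Boundary: |R(x)|=1, x<0.
x=-0.82: |R|=0.2719
R=−1: 1+11/13x = −1+2/13x ⇒ -9/13x=2 ⇒ x=2/(-9/13)=-2.8889
Confirm numerically:
  x=-2.565: |R|=0.83922 <1
  x=-2.343: |R|=0.72221 <1
  x=-1.206: |R|=0.01726 <1
  x=-1.188: |R|=0.00442 <1
  x=-3.447: |R|=1.25249 >1
  x=-3.238: |R|=1.16133 >1
  x=-2.996: |R|=1.05076 >1
So |R|<1 on (-2.8889, 0).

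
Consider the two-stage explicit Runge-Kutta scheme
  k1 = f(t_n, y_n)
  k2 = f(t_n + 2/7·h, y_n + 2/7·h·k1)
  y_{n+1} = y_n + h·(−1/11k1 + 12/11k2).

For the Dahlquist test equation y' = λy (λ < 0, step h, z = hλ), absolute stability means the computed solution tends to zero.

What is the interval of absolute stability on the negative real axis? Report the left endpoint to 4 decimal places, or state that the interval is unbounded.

On y'=λy, z=hλ:
  k1=λy_n ⇒ h·k1=z·y_n;  k2=λ(1+2/7z)y_n ⇒ h·k2=z(1+2/7z)y_n
  y_{n+1}/y_n = 1 − 1/11z + 12/11z(1+2/7z) = 1 + z + 24/77z²
  so R(z) = 1 + z + 24/77z².

Boundary: |R(x)|=1, x<0.
x=-0.53: |R|=0.5576
R=1: x+24/77x²=0 ⇒ x=−77/24=-3.2083; min R=1−1/(4·24/77)=0.1979>−1
Confirm numerically:
  x=-2.916: |R|=0.73430 <1
  x=-2.664: |R|=0.54802 <1
  x=-2.478: |R|=0.43592 <1
  x=-2.288: |R|=0.34367 <1
  x=-3.795: |R|=1.69394 >1
  x=-3.606: |R|=1.44696 >1
So |R|<1 on (-3.2083, 0).

(-3.2083, 0).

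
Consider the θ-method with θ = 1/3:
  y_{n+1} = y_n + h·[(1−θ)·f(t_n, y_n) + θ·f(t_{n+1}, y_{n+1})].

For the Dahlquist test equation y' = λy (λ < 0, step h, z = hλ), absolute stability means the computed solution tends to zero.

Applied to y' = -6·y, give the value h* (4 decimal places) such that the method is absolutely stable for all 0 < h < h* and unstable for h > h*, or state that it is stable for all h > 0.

Test eqn y'=λy, z=hλ:
  y_{n+1} = y_n + z·[2/3·y_n + 1/3·y_{n+1}] ⇒ (1 − 1/3z)y_{n+1} = (1 + 2/3z)y_n
  Hence R(z) = (1 + 2/3z)/(1 − 1/3z).

Find x<0 with |R(x)|<1.
x=-1.63: |R|=0.0562
R=−1: 1+2/3x = −1+1/3x ⇒ -1/3x=2 ⇒ x=2/(-1/3)=-6.0000
Confirm numerically:
  x=-5.120: |R|=0.89163 <1
  x=-4.995: |R|=0.87430 <1
  x=-4.284: |R|=0.76442 <1
  x=-3.844: |R|=0.68498 <1
  x=-6.597: |R|=1.06221 >1
  x=-6.310: |R|=1.03330 >1
  x=-6.056: |R|=1.00618 >1
Interval (-6.0000, 0).

(-6.0000,0); λ=-6 ⇒ h* = (6)/6 = 1.0000.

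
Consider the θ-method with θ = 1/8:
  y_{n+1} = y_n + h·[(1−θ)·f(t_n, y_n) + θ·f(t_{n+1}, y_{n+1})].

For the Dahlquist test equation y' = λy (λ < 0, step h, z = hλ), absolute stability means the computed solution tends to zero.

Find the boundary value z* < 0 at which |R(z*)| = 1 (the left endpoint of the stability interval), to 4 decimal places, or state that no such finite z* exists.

With y'=λy (z=hλ):
  y_{n+1} = y_n + z·[7/8·y_n + 1/8·y_{n+1}] ⇒ (1 − 1/8z)y_{n+1} = (1 + 7/8z)y_n
  R(z) = (1 + 7/8z)/(1 − 1/8z).

Solve |R(x)|<1 on ℝ⁻.
x=-1.75: |R|=0.4359
R=−1: 1+7/8x = −1+1/8x ⇒ -3/4x=2 ⇒ x=2/(-3/4)=-2.6667
Confirm numerically:
  x=-2.570: |R|=0.94513 <1
  x=-2.398: |R|=0.84497 <1
  x=-1.574: |R|=0.31523 <1
  x=-3.228: |R|=1.29996 >1
  x=-2.962: |R|=1.16165 >1
  x=-2.914: |R|=1.13597 >1
Stable set (-2.6667, 0).

left endpoint -2.6667.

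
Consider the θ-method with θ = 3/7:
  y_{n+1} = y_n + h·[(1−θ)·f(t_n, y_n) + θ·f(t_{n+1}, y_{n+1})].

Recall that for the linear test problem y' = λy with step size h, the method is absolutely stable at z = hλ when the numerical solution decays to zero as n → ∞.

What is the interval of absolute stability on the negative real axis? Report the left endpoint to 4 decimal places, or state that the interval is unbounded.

z∈(-14.0000,0).

With y'=λy (z=hλ):
  y_{n+1} = y_n + z·[4/7·y_n + 3/7·y_{n+1}] ⇒ (1 − 3/7z)y_{n+1} = (1 + 4/7z)y_n
  so R(z) = (1 + 4/7z)/(1 − 3/7z).

Solve |R(x)|<1 on ℝ⁻.
x=-1.05: |R|=0.2759
R=−1: 1+4/7x = −1+3/7x ⇒ -1/7x=2 ⇒ x=2/(-1/7)=-14.0000
Confirm numerically:
  x=-10.295: |R|=0.90220 <1
  x=-9.271: |R|=0.86416 <1
  x=-7.930: |R|=0.80286 <1
  x=-6.256: |R|=0.69947 <1
  x=-14.411: |R|=1.00818 >1
  x=-14.164: |R|=1.00331 >1
Interval (-14.0000, 0).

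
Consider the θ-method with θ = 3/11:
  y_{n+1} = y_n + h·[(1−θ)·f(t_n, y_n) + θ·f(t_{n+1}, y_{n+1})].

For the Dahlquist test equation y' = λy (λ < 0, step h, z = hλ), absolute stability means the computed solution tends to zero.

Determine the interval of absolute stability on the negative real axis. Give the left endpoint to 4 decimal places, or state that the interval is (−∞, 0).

Test eqn y'=λy, z=hλ:
  y_{n+1} = y_n + z·[8/11·y_n + 3/11·y_{n+1}] ⇒ (1 − 3/11z)y_{n+1} = (1 + 8/11z)y_n
  so R(z) = (1 + 8/11z)/(1 − 3/11z).

Boundary: |R(x)|=1, x<0.
x=-1.51: |R|=0.0695
R=−1: 1+8/11x = −1+3/11x ⇒ -5/11x=2 ⇒ x=2/(-5/11)=-4.4000
Confirm numerically:
  x=-3.776: |R|=0.86027 <1
  x=-2.864: |R|=0.60800 <1
  x=-2.242: |R|=0.39129 <1
  x=-2.116: |R|=0.34171 <1
  x=-4.791: |R|=1.07705 >1
  x=-4.632: |R|=1.04659 >1
  x=-4.453: |R|=1.01088 >1
Stable set (-4.4000, 0).

(-4.4000, 0).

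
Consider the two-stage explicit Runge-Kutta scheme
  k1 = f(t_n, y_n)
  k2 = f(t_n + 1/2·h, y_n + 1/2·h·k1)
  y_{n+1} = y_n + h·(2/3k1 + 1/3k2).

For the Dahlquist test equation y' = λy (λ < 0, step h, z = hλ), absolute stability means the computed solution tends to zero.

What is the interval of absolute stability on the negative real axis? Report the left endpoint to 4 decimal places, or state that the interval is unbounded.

Test eqn y'=λy, z=hλ:
  k1=λy_n ⇒ h·k1=z·y_n;  k2=λ(1+1/2z)y_n ⇒ h·k2=z(1+1/2z)y_n
  y_{n+1}/y_n = 1 + 2/3z + 1/3z(1+1/2z) = 1 + z + 1/6z²
  Hence R(z) = 1 + z + 1/6z².

Boundary: |R(x)|=1, x<0.
x=-0.48: |R|=0.5584
R=1: x+1/6x²=0 ⇒ x=−6=-6.0000; min R=1−1/(4·1/6)=-0.5000>−1
Confirm numerically:
  x=-4.148: |R|=0.28035 <1
  x=-2.938: |R|=0.49936 <1
  x=-2.753: |R|=0.48983 <1
  x=-6.590: |R|=1.64802 >1
  x=-6.169: |R|=1.17376 >1
  x=-6.031: |R|=1.03116 >1
Stable set (-6.0000, 0).

z∈(-6.0000,0).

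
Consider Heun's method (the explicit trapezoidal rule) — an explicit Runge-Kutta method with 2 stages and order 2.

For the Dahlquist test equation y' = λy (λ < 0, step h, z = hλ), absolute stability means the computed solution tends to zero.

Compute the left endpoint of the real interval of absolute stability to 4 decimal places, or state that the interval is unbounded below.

z* = -2.0000.

Test eqn y'=λy, z=hλ:
  order 2, 2-stage ⇒ R(z)=1+z+z^2/2
  (e.g. R(-1.61)=0.68605, |R|=0.68605)

Find x<0 with |R(x)|<1.
x=-1.61: |R|=0.6861
|R(-2.19)|=1.2080 |R(-1.44)|=0.5968 |R(-1.36)|=0.5648
Bisect:
  x_lo=-2.7187 |R|=1.9770  x_hi=-0.1199 |R|=0.8873
  mid=-1.41930 |R|=0.58791 →hi
  mid=-2.06901 |R|=1.07139 →lo
  mid=-1.74415 |R|=0.77688 →hi
  mid=-1.90658 |R|=0.91095 →hi
  mid=-1.98780 |R|=0.98787 →hi
  mid=-2.02840 |R|=1.02881 →lo
  mid=-2.00810 |R|=1.00813 →lo
  mid=-1.99795 |R|=0.99795 →hi
  ...
  [-2.00001,-1.99985] ⇒ x*=-2.0000
Stable set (-2.0000, 0).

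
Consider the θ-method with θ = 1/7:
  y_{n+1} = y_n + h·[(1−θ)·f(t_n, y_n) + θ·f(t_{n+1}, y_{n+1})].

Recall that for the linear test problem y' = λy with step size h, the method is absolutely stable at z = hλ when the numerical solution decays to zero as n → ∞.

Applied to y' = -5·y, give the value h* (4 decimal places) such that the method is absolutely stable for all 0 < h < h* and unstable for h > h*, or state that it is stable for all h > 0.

On y'=λy, z=hλ:
  y_{n+1} = y_n + z·[6/7·y_n + 1/7·y_{n+1}] ⇒ (1 − 1/7z)y_{n+1} = (1 + 6/7z)y_n
  ⇒ R(z) = (1 + 6/7z)/(1 − 1/7z).

Need |R(x)|<1, x<0.
x=-1.79: |R|=0.4255
R=−1: 1+6/7x = −1+1/7x ⇒ -5/7x=2 ⇒ x=2/(-5/7)=-2.8000
Confirm numerically:
  x=-1.859: |R|=0.46890 <1
  x=-1.854: |R|=0.46578 <1
  x=-1.247: |R|=0.05845 <1
  x=-1.153: |R|=0.01006 <1
  x=-3.318: |R|=1.25102 >1
  x=-3.099: |R|=1.14803 >1
So |R|<1 on (-2.8000, 0).

(-2.8000,0); λ=-5 ⇒ h* = (14/5)/5 = 0.5600.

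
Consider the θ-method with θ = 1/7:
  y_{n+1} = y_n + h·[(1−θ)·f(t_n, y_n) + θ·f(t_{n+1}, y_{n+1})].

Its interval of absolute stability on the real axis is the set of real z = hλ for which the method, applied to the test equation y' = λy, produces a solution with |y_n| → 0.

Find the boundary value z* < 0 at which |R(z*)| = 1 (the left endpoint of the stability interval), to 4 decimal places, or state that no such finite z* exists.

left endpoint -2.8000.

Set f=λy, z=hλ:
  y_{n+1} = y_n + z·[6/7·y_n + 1/7·y_{n+1}] ⇒ (1 − 1/7z)y_{n+1} = (1 + 6/7z)y_n
  Hence R(z) = (1 + 6/7z)/(1 − 1/7z).

Need |R(x)|<1, x<0.
x=-1.11: |R|=0.0419
R=−1: 1+6/7x = −1+1/7x ⇒ -5/7x=2 ⇒ x=2/(-5/7)=-2.8000
Confirm numerically:
  x=-2.208: |R|=0.67854 <1
  x=-2.200: |R|=0.67391 <1
  x=-2.171: |R|=0.65707 <1
  x=-3.056: |R|=1.12729 >1
  x=-2.959: |R|=1.07983 >1
Interval (-2.8000, 0).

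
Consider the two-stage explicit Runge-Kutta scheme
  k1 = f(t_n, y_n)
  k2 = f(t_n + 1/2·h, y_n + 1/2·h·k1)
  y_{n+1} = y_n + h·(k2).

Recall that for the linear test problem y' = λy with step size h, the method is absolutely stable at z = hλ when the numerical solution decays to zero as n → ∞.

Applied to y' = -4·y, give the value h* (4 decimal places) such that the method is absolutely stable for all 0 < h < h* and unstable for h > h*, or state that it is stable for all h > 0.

On y'=λy, z=hλ:
  k1=λy_n ⇒ h·k1=z·y_n;  k2=λ(1+1/2z)y_n ⇒ h·k2=z(1+1/2z)y_n
  y_{n+1}/y_n = 1 + z(1+1/2z) = 1 + z + 1/2z²
  R(z) = 1 + z + 1/2z².

Boundary: |R(x)|=1, x<0.
x=-1.68: |R|=0.7312
R=1: x+1/2x²=0 ⇒ x=−2=-2.0000; min R=1−1/(4·1/2)=0.5000>−1
Confirm numerically:
  x=-1.153: |R|=0.51170 <1
  x=-1.127: |R|=0.50806 <1
  x=-0.878: |R|=0.50744 <1
  x=-2.570: |R|=1.73245 >1
  x=-2.291: |R|=1.33334 >1
  x=-2.171: |R|=1.18562 >1
Stable set (-2.0000, 0).

(-2.0000,0); λ=-4 ⇒ h* = (2)/4 = 0.5000.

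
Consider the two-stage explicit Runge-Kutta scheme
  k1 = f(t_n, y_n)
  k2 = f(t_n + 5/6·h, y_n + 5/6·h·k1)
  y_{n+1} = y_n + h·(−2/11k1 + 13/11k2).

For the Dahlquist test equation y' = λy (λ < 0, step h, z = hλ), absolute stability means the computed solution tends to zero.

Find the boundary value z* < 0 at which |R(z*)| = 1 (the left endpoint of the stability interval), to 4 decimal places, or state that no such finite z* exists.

left endpoint -1.0154.

With y'=λy (z=hλ):
  k1=λy_n ⇒ h·k1=z·y_n;  k2=λ(1+5/6z)y_n ⇒ h·k2=z(1+5/6z)y_n
  y_{n+1}/y_n = 1 − 2/11z + 13/11z(1+5/6z) = 1 + z + 65/66z²
  Hence R(z) = 1 + z + 65/66z².

Boundary: |R(x)|=1, x<0.
x=-0.64: |R|=0.7634
R=1: x+65/66x²=0 ⇒ x=−66/65=-1.0154; min R=1−1/(4·65/66)=0.7462>−1
Confirm numerically:
  x=-0.680: |R|=0.77539 <1
  x=-0.648: |R|=0.76554 <1
  x=-0.629: |R|=0.76065 <1
  x=-0.481: |R|=0.74686 <1
  x=-1.579: |R|=1.87646 >1
  x=-1.324: |R|=1.40242 >1
So |R|<1 on (-1.0154, 0).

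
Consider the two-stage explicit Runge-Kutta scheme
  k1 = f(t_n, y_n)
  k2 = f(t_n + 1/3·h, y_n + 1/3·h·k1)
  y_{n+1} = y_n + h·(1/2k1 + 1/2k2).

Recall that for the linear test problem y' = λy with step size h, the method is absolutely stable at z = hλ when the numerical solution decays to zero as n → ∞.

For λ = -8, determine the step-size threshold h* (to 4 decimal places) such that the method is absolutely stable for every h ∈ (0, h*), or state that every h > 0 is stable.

(-6.0000,0); λ=-8 ⇒ h* = (6)/8 = 0.7500.

Test eqn y'=λy, z=hλ:
  k1=λy_n ⇒ h·k1=z·y_n;  k2=λ(1+1/3z)y_n ⇒ h·k2=z(1+1/3z)y_n
  y_{n+1}/y_n = 1 + 1/2z + 1/2z(1+1/3z) = 1 + z + 1/6z²
  so R(z) = 1 + z + 1/6z².

Find x<0 with |R(x)|<1.
x=-1.5: |R|=0.1250
R=1: x+1/6x²=0 ⇒ x=−6=-6.0000; min R=1−1/(4·1/6)=-0.5000>−1
Confirm numerically:
  x=-4.721: |R|=0.00636 <1
  x=-4.178: |R|=0.26872 <1
  x=-3.042: |R|=0.49971 <1
  x=-2.559: |R|=0.46759 <1
  x=-6.202: |R|=1.20880 >1
  x=-6.041: |R|=1.04128 >1
Interval (-6.0000, 0).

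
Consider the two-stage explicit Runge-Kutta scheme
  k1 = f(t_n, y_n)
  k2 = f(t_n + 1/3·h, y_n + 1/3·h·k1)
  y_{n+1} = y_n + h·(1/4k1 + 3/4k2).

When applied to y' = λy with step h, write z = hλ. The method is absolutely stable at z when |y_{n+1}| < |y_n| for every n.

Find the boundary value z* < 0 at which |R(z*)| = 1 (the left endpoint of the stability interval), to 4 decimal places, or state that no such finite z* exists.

On y'=λy, z=hλ:
  k1=λy_n ⇒ h·k1=z·y_n;  k2=λ(1+1/3z)y_n ⇒ h·k2=z(1+1/3z)y_n
  y_{n+1}/y_n = 1 + 1/4z + 3/4z(1+1/3z) = 1 + z + 1/4z²
  Hence R(z) = 1 + z + 1/4z².

Solve |R(x)|<1 on ℝ⁻.
x=-0.97: |R|=0.2652
R=1: x+1/4x²=0 ⇒ x=−4=-4.0000; min R=1−1/(4·1/4)=0.0000>−1
Confirm numerically:
  x=-3.359: |R|=0.46172 <1
  x=-3.029: |R|=0.26471 <1
  x=-2.773: |R|=0.14938 <1
  x=-4.465: |R|=1.51906 >1
  x=-4.047: |R|=1.04755 >1
  x=-4.038: |R|=1.03836 >1
Stable set (-4.0000, 0).

left endpoint -4.0000.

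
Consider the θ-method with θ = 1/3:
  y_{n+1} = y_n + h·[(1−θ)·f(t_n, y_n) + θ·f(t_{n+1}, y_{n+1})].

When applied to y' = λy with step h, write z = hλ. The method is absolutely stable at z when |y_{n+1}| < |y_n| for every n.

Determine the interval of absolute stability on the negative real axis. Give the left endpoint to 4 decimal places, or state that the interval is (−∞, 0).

Set f=λy, z=hλ:
  y_{n+1} = y_n + z·[2/3·y_n + 1/3·y_{n+1}] ⇒ (1 − 1/3z)y_{n+1} = (1 + 2/3z)y_n
  ⇒ R(z) = (1 + 2/3z)/(1 − 1/3z).

Boundary: |R(x)|=1, x<0.
x=-1.53: |R|=0.0132
R=−1: 1+2/3x = −1+1/3x ⇒ -1/3x=2 ⇒ x=2/(-1/3)=-6.0000
Confirm numerically:
  x=-5.828: |R|=0.98052 <1
  x=-5.693: |R|=0.96468 <1
  x=-3.239: |R|=0.55746 <1
  x=-6.549: |R|=1.05749 >1
  x=-6.408: |R|=1.04337 >1
  x=-6.333: |R|=1.03568 >1
So |R|<1 on (-6.0000, 0).

z∈(-6.0000,0).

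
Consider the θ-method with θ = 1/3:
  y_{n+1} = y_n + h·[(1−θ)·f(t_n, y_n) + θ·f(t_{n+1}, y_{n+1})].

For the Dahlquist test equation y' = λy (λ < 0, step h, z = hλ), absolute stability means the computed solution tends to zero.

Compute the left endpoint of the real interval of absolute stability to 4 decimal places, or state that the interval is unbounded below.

Test eqn y'=λy, z=hλ:
  y_{n+1} = y_n + z·[2/3·y_n + 1/3·y_{n+1}] ⇒ (1 − 1/3z)y_{n+1} = (1 + 2/3z)y_n
  ⇒ R(z) = (1 + 2/3z)/(1 − 1/3z).

Boundary: |R(x)|=1, x<0.
x=-1.69: |R|=0.0810
R=−1: 1+2/3x = −1+1/3x ⇒ -1/3x=2 ⇒ x=2/(-1/3)=-6.0000
Confirm numerically:
  x=-4.586: |R|=0.81360 <1
  x=-4.434: |R|=0.78935 <1
  x=-3.181: |R|=0.54392 <1
  x=-6.216: |R|=1.02344 >1
  x=-6.190: |R|=1.02067 >1
Stable set (-6.0000, 0).

left endpoint -6.0000.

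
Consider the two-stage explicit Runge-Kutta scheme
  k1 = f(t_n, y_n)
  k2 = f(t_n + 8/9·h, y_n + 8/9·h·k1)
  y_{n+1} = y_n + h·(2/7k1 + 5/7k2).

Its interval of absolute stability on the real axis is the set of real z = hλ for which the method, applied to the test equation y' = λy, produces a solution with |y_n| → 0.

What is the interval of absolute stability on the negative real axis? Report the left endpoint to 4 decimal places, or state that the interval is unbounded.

On y'=λy, z=hλ:
  k1=λy_n ⇒ h·k1=z·y_n;  k2=λ(1+8/9z)y_n ⇒ h·k2=z(1+8/9z)y_n
  y_{n+1}/y_n = 1 + 2/7z + 5/7z(1+8/9z) = 1 + z + 40/63z²
  Hence R(z) = 1 + z + 40/63z².

Find x<0 with |R(x)|<1.
x=-0.44: |R|=0.6829
R=1: x+40/63x²=0 ⇒ x=−63/40=-1.5750; min R=1−1/(4·40/63)=0.6062>−1
Confirm numerically:
  x=-1.245: |R|=0.73914 <1
  x=-1.194: |R|=0.71117 <1
  x=-1.130: |R|=0.68073 <1
  x=-2.103: |R|=1.70501 >1
  x=-1.907: |R|=1.40198 >1
So |R|<1 on (-1.5750, 0).

(-1.5750, 0).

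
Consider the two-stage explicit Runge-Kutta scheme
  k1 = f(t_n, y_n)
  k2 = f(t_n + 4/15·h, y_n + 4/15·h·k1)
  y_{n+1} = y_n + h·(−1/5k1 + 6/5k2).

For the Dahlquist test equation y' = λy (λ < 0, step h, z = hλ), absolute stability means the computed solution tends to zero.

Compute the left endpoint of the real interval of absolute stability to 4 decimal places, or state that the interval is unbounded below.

left endpoint -3.1250.

Test eqn y'=λy, z=hλ:
  k1=λy_n ⇒ h·k1=z·y_n;  k2=λ(1+4/15z)y_n ⇒ h·k2=z(1+4/15z)y_n
  y_{n+1}/y_n = 1 − 1/5z + 6/5z(1+4/15z) = 1 + z + 8/25z²
  R(z) = 1 + z + 8/25z².

Need |R(x)|<1, x<0.
x=-0.55: |R|=0.5468
R=1: x+8/25x²=0 ⇒ x=−25/8=-3.1250; min R=1−1/(4·8/25)=0.2188>−1
Confirm numerically:
  x=-2.975: |R|=0.85720 <1
  x=-2.774: |R|=0.68842 <1
  x=-1.823: |R|=0.24047 <1
  x=-1.466: |R|=0.22173 <1
  x=-3.690: |R|=1.66715 >1
  x=-3.330: |R|=1.21845 >1
Stable set (-3.1250, 0).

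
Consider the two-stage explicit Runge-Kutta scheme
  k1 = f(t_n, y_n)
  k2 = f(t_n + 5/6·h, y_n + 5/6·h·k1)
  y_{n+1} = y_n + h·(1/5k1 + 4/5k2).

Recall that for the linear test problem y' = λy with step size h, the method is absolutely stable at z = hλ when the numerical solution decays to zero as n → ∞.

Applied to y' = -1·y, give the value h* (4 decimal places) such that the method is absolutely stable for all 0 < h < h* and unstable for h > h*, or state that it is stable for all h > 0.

(-1.5000,0); λ=-1 ⇒ h* = (3/2)/1 = 1.5000.

On y'=λy, z=hλ:
  k1=λy_n ⇒ h·k1=z·y_n;  k2=λ(1+5/6z)y_n ⇒ h·k2=z(1+5/6z)y_n
  y_{n+1}/y_n = 1 + 1/5z + 4/5z(1+5/6z) = 1 + z + 2/3z²
  R(z) = 1 + z + 2/3z².

Boundary: |R(x)|=1, x<0.
x=-1.79: |R|=1.3461
R=1: x+2/3x²=0 ⇒ x=−3/2=-1.5000; min R=1−1/(4·2/3)=0.6250>−1
Confirm numerically:
  x=-1.360: |R|=0.87307 <1
  x=-1.099: |R|=0.70620 <1
  x=-0.755: |R|=0.62502 <1
  x=-0.631: |R|=0.63444 <1
  x=-2.085: |R|=1.81315 >1
  x=-2.023: |R|=1.70535 >1
  x=-1.972: |R|=1.62052 >1
Stable set (-1.5000, 0).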